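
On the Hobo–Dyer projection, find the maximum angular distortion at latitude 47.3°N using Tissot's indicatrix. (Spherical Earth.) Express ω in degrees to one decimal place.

17.9°

Hobo–Dyer is a cylindrical equal-area projection with standard parallels at ±37.5°. For cylindrical equal-area with standard parallel φ₀, h = cos φ / cos φ₀ and k = cos φ₀ / cos φ, so h·k = 1.
At 47.3°: h = 0.8548, k = 1.170; principal scales a = 1.170, b = 0.8548.
sin(ω/2) = (a − b)/(a + b) = 0.3151/2.025 = 0.1556, so ω = 2 arcsin(0.1556) ≈ 17.9°.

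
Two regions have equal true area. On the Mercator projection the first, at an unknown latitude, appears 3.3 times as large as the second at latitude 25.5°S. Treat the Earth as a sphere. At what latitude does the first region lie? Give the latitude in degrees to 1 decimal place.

For equal true areas on Mercator, apparent areas scale as sec²φ, so the ratio is cos²φ₂ / cos²φ₁.
cos²φ₂ / cos²φ₁ = 3.3  ⇒  cos φ₁ = cos 25.5° / √3.3 = 0.9026/1.817 = 0.4969.
φ₁ = arccos(0.4969) ≈ 60.2°.

60.2°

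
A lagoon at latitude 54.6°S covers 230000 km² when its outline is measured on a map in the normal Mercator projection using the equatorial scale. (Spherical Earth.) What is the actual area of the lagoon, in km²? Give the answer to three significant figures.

Mercator is conformal, so the point scale is isotropic: h = k = sec φ = 1/cos φ.
Areal scale = k² = sec²φ = 1/cos²(54.6°) = 1/0.5793² = 2.980.
True area = apparent / (areal scale) = 230000 / 2.980 ≈ 77200 km².

77200 km²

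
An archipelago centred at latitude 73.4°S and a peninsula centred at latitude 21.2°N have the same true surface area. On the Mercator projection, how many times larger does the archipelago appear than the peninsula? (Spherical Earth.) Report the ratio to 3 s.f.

Mercator is conformal with k = sec φ, so areal scale = k² = sec²φ.
At 73.4°: sec²(73.4°) = 1/0.2857² = 12.25.
At 21.2°: sec²(21.2°) = 1/0.9323² = 1.150.
Ratio = 12.25/1.150 = cos²(21.2°)/cos²(73.4°) ≈ 10.6.

10.6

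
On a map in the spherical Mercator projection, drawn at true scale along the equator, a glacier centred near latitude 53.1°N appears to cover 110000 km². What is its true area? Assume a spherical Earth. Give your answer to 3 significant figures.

39700 km²

Mercator is conformal, so the point scale is isotropic: h = k = sec φ = 1/cos φ.
Areal scale = k² = sec²φ = 1/cos²(53.1°) = 1/0.6004² = 2.774.
True area = apparent / (areal scale) = 110000 / 2.774 ≈ 39700 km².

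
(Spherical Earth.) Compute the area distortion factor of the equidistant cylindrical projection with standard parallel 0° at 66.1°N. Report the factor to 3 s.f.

Plate carrée maps x = Rλ, y = Rφ. The meridian scale is h = 1 and the parallel scale is k = 1/cos φ = sec φ.
Areal scale = h·k = 1 × sec φ; at 66.1°, h = 1.000, k = 2.468, so h·k = 2.468.

2.47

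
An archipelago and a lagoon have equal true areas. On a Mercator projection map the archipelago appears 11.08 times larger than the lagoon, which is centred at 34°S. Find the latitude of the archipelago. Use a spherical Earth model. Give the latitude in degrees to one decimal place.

On Mercator, (apparent₁)/(apparent₂) = sec²φ₁ / sec²φ₂ when true areas are equal.
cos²φ₂ / cos²φ₁ = 11.08  ⇒  cos φ₁ = cos 34° / √11.08 = 0.8290/3.329 = 0.2491.
φ₁ = arccos(0.2491) ≈ 75.6°.

75.6°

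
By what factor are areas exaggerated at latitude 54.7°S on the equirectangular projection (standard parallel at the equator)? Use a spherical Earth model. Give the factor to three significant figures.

1.73

In the plate carrée (x = Rλ, y = Rφ), meridians are true-scale (h = 1) and parallels are stretched by k = sec φ.
Areal scale = h·k = 1 × sec φ; at 54.7°, h = 1.000, k = 1.731, so h·k = 1.731.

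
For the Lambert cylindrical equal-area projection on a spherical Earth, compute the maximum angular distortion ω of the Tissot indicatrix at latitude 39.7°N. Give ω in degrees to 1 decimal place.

The Lambert cylindrical equal-area projection is the cylindrical equal-area projection with its standard parallel at the equator (φ₀ = 0). For cylindrical equal-area with standard parallel φ₀, h = cos φ / cos φ₀ and k = cos φ₀ / cos φ, so h·k = 1.
At 39.7°: h = 0.7694, k = 1.300; principal scales a = 1.300, b = 0.7694.
sin(ω/2) = (a − b)/(a + b) = 0.5303/2.069 = 0.2563, so ω = 2 arcsin(0.2563) ≈ 29.7°.

29.7°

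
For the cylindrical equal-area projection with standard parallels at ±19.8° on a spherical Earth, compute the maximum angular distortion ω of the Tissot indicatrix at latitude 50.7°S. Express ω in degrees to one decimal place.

For cylindrical equal-area with standard parallel φ₀, h = cos φ / cos φ₀ and k = cos φ₀ / cos φ, so h·k = 1.
At 50.7°: h = 0.6732, k = 1.485; principal scales a = 1.485, b = 0.6732.
sin(ω/2) = (a − b)/(a + b) = 0.8123/2.159 = 0.3763, so ω = 2 arcsin(0.3763) ≈ 44.2°.

44.2°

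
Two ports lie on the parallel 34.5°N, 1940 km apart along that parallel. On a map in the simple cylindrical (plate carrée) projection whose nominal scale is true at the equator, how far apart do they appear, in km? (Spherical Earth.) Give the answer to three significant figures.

2350 km

Plate carrée maps x = Rλ, y = Rφ. The meridian scale is h = 1 and the parallel scale is k = 1/cos φ = sec φ.
Along the parallel, k = sec 34.5° = 1/0.8241 = 1.213.
Map distance = 1940 × 1.213 ≈ 2350 km.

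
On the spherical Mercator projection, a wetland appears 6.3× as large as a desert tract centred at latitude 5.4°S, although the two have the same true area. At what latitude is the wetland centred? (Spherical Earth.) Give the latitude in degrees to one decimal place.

For equal true areas on Mercator, apparent areas scale as sec²φ, so the ratio is cos²φ₂ / cos²φ₁.
cos²φ₂ / cos²φ₁ = 6.3  ⇒  cos φ₁ = cos 5.4° / √6.3 = 0.9956/2.510 = 0.3966.
φ₁ = arccos(0.3966) ≈ 66.6°.

66.6°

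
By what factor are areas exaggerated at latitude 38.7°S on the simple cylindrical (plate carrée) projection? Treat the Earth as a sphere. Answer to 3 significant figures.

1.28

For the equirectangular projection with φ₀ = 0 (plate carrée), h = 1 along meridians and k = sec φ along parallels.
Areal scale = h·k = 1 × sec φ; at 38.7°, h = 1.000, k = 1.281, so h·k = 1.281.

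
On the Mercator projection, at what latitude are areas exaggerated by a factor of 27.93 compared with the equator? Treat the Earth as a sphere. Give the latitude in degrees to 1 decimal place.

79.1°

Mercator areal scale is sec²φ.
sec²φ = 27.93  ⇒  cos²φ = 0.03580  ⇒  cos φ = 0.1892.
φ = arccos(0.1892) ≈ 79.1°.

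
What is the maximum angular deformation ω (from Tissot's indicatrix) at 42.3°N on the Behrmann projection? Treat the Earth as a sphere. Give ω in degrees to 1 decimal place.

18.0°

Behrmann is a cylindrical equal-area projection with standard parallels at ±30°. Cylindrical equal-area (φ₀ = 30°): h = cos φ / cos 30° along meridians, k = cos 30° / cos φ along parallels; h·k = 1.
At 42.3°: h = 0.8541, k = 1.171; principal scales a = 1.171, b = 0.8541.
sin(ω/2) = (a − b)/(a + b) = 0.3168/2.025 = 0.1565, so ω = 2 arcsin(0.1565) ≈ 18.0°.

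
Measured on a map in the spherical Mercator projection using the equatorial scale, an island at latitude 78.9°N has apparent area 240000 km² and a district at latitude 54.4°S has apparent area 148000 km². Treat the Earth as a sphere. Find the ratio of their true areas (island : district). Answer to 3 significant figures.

On Mercator the areal scale is sec²φ, so true area = apparent × cos²φ.
True area of island: 240000 × cos²(78.9°) = 240000 × 0.03706 = 8896 km².
True area of district: 148000 × cos²(54.4°) = 148000 × 0.3389 = 50150 km².
Ratio = 8896 / 50150 ≈ 0.177.

0.177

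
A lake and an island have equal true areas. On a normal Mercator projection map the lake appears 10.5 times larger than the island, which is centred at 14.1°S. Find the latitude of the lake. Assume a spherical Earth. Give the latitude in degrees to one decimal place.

72.6°

Mercator areal scale is sec²φ, so apparent-area ratio = sec²φ₁ / sec²φ₂ = cos²φ₂ / cos²φ₁.
cos²φ₂ / cos²φ₁ = 10.5  ⇒  cos φ₁ = cos 14.1° / √10.5 = 0.9699/3.240 = 0.2993.
φ₁ = arccos(0.2993) ≈ 72.6°.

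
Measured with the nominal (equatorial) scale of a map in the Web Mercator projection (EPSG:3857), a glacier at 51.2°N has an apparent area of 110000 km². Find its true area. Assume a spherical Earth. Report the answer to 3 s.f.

43200 km²

The Mercator projection is conformal; its linear scale factor is the same in every direction and equals sec φ = 1/cos φ.
Areal scale = k² = sec²φ = 1/cos²(51.2°) = 1/0.6266² = 2.547.
True area = apparent / (areal scale) = 110000 / 2.547 ≈ 43200 km².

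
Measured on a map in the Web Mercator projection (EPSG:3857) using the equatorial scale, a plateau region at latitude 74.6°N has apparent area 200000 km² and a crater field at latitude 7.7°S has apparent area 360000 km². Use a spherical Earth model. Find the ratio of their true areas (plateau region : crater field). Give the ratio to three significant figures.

On Mercator the areal scale is sec²φ, so true area = apparent × cos²φ.
True area of plateau region: 200000 × cos²(74.6°) = 200000 × 0.07052 = 14100 km².
True area of crater field: 360000 × cos²(7.7°) = 360000 × 0.9820 = 353500 km².
Ratio = 14100 / 353500 ≈ 0.0399.

0.0399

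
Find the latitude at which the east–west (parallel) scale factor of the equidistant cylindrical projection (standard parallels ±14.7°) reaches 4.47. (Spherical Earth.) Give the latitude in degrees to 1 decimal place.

In the equirectangular projection with standard parallel φ₀ = 14.7° (x = Rλ cos φ₀, y = Rφ), meridians are true-scale (h = 1) and the parallel scale is k = cos φ₀ / cos φ.
k = cos φ₀ / cos φ = 4.47  ⇒  cos φ = cos 14.7° / 4.47 = 0.2164.
φ = arccos(0.2164) ≈ 77.5°.

77.5°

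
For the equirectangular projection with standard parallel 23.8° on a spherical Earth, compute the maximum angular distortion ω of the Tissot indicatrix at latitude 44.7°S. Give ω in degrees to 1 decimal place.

The equidistant cylindrical projection with φ₀ = 23.8° has h = 1 (meridians true) and k = cos φ₀ / cos φ along parallels.
At 44.7°: h = 1.000, k = 1.287; principal scales a = 1.287, b = 1.000.
sin(ω/2) = (a − b)/(a + b) = 0.2872/2.287 = 0.1256, so ω = 2 arcsin(0.1256) ≈ 14.4°.

14.4°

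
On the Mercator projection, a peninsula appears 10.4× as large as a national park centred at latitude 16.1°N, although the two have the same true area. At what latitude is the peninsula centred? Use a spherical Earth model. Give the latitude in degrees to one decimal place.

For equal true areas on Mercator, apparent areas scale as sec²φ, so the ratio is cos²φ₂ / cos²φ₁.
cos²φ₂ / cos²φ₁ = 10.4  ⇒  cos φ₁ = cos 16.1° / √10.4 = 0.9608/3.225 = 0.2979.
φ₁ = arccos(0.2979) ≈ 72.7°.

72.7°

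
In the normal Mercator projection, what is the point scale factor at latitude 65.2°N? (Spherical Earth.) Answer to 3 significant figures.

For Mercator, h = k = sec φ (a conformal cylindrical projection has a single point scale, 1/cos φ).
k = 1/cos 65.2° = 1/0.4195 = 2.384.

2.38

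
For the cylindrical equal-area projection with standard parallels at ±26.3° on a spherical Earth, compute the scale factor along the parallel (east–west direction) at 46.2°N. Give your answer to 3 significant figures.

1.30

Cylindrical equal-area (φ₀ = 26.3°): h = cos φ / cos 26.3° along meridians, k = cos 26.3° / cos φ along parallels; h·k = 1.
k = cos 26.3° / cos 46.2° = 0.8965/0.6921 = 1.295.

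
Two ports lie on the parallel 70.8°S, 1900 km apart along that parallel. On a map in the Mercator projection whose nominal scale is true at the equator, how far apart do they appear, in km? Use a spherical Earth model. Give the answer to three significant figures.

For Mercator, h = k = sec φ (a conformal cylindrical projection has a single point scale, 1/cos φ).
Along the parallel, k = sec 70.8° = 1/0.3289 = 3.041.
Map distance = 1900 × 3.041 ≈ 5780 km.

5780 km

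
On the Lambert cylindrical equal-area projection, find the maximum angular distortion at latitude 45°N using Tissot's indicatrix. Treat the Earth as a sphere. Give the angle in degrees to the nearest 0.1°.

The Lambert cylindrical equal-area projection is the cylindrical equal-area projection with its standard parallel at the equator (φ₀ = 0). A cylindrical equal-area projection with standard parallel φ₀ has meridian scale h = cos φ / cos φ₀ and parallel scale k = cos φ₀ / cos φ (so areas are preserved, h·k = 1).
At 45°: h = 0.7071, k = 1.414; principal scales a = 1.414, b = 0.7071.
sin(ω/2) = (a − b)/(a + b) = 0.7071/2.121 = 0.3333, so ω = 2 arcsin(0.3333) ≈ 38.9°.

38.9°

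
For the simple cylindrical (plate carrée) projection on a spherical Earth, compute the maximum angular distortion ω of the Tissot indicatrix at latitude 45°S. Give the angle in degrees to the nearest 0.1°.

Plate carrée maps x = Rλ, y = Rφ. The meridian scale is h = 1 and the parallel scale is k = 1/cos φ = sec φ.
At 45°: h = 1.000, k = 1.414; principal scales a = 1.414, b = 1.000.
sin(ω/2) = (a − b)/(a + b) = 0.4142/2.414 = 0.1716, so ω = 2 arcsin(0.1716) ≈ 19.8°.

19.8°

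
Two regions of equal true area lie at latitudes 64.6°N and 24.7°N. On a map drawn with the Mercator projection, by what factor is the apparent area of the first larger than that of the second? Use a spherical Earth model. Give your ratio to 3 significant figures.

On Mercator, area is exaggerated by sec²φ = 1/cos²φ.
At 64.6°: sec²(64.6°) = 1/0.4289² = 5.435.
At 24.7°: sec²(24.7°) = 1/0.9085² = 1.212.
Ratio = 5.435/1.212 = cos²(24.7°)/cos²(64.6°) ≈ 4.49.

4.49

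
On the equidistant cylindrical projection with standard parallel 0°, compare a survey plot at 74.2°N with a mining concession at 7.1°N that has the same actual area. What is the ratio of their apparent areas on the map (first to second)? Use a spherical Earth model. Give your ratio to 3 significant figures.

3.64

For the equirectangular projection with φ₀ = 0 (plate carrée), h = 1 along meridians and k = sec φ along parallels.
Areal scale at 74.2°: h·k = 1.000 × 3.673 = 3.673.
Areal scale at 7.1°: h·k = 1.000 × 1.008 = 1.008.
Ratio = 3.673/1.008 ≈ 3.64.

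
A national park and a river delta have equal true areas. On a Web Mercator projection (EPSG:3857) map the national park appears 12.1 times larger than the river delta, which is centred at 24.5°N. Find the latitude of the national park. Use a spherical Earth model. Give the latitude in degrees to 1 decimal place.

74.8°

On Mercator, (apparent₁)/(apparent₂) = sec²φ₁ / sec²φ₂ when true areas are equal.
cos²φ₂ / cos²φ₁ = 12.1  ⇒  cos φ₁ = cos 24.5° / √12.1 = 0.9100/3.479 = 0.2616.
φ₁ = arccos(0.2616) ≈ 74.8°.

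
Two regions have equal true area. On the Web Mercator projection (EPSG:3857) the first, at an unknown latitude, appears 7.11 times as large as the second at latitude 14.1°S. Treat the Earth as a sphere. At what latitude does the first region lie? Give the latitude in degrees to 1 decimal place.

On Mercator, (apparent₁)/(apparent₂) = sec²φ₁ / sec²φ₂ when true areas are equal.
cos²φ₂ / cos²φ₁ = 7.11  ⇒  cos φ₁ = cos 14.1° / √7.11 = 0.9699/2.666 = 0.3637.
φ₁ = arccos(0.3637) ≈ 68.7°.

68.7°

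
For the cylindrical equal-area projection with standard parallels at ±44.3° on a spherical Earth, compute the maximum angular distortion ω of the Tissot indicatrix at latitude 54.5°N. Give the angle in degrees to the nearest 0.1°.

Cylindrical equal-area (φ₀ = 44.3°): h = cos φ / cos 44.3° along meridians, k = cos 44.3° / cos φ along parallels; h·k = 1.
At 54.5°: h = 0.8114, k = 1.232; principal scales a = 1.232, b = 0.8114.
sin(ω/2) = (a − b)/(a + b) = 0.4211/2.044 = 0.2060, so ω = 2 arcsin(0.2060) ≈ 23.8°.

23.8°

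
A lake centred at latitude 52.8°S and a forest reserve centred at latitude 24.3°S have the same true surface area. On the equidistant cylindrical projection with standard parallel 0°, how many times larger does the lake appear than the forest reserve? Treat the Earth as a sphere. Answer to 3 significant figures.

1.51

For the equirectangular projection with φ₀ = 0 (plate carrée), h = 1 along meridians and k = sec φ along parallels.
Areal scale at 52.8°: h·k = 1.000 × 1.654 = 1.654.
Areal scale at 24.3°: h·k = 1.000 × 1.097 = 1.097.
Ratio = 1.654/1.097 ≈ 1.51.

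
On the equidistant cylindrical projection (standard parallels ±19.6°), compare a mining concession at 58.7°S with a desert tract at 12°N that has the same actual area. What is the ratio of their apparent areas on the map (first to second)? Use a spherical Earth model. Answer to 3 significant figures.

1.88

The equidistant cylindrical projection with φ₀ = 19.6° has h = 1 (meridians true) and k = cos φ₀ / cos φ along parallels.
Areal scale at 58.7°: h·k = 1.000 × 1.813 = 1.813.
Areal scale at 12°: h·k = 1.000 × 0.9631 = 0.9631.
Ratio = 1.813/0.9631 ≈ 1.88.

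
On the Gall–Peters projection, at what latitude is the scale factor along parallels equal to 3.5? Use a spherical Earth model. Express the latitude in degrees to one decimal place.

78.3°

Gall–Peters is a cylindrical equal-area projection with standard parallels at ±45°. For cylindrical equal-area with standard parallel φ₀, h = cos φ / cos φ₀ and k = cos φ₀ / cos φ, so h·k = 1.
k = cos φ₀ / cos φ = 3.5  ⇒  cos φ = cos 45° / 3.5 = 0.2020.
φ = arccos(0.2020) ≈ 78.3°.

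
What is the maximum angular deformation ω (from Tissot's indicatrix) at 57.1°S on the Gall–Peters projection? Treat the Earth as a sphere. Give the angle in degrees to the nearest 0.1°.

29.9°

The Gall–Peters projection is cylindrical equal-area with φ₀ = 45°. Cylindrical equal-area (φ₀ = 45°): h = cos φ / cos 45° along meridians, k = cos 45° / cos φ along parallels; h·k = 1.
At 57.1°: h = 0.7682, k = 1.302; principal scales a = 1.302, b = 0.7682.
sin(ω/2) = (a − b)/(a + b) = 0.5336/2.070 = 0.2578, so ω = 2 arcsin(0.2578) ≈ 29.9°.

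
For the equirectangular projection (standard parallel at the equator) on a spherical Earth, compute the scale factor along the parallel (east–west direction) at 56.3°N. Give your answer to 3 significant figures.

1.80

Plate carrée maps x = Rλ, y = Rφ. The meridian scale is h = 1 and the parallel scale is k = 1/cos φ = sec φ.
k = 1/cos 56.3° = 1/0.5548 = 1.802.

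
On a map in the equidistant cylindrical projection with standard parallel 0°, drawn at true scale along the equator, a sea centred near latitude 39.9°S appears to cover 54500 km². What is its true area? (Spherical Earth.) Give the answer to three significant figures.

41800 km²

In the plate carrée (x = Rλ, y = Rφ), meridians are true-scale (h = 1) and parallels are stretched by k = sec φ.
Areal scale = h·k = 1 × sec φ; at 39.9°, h = 1.000, k = 1.304, so h·k = 1.304.
True area = apparent / (areal scale) = 54500 / 1.304 ≈ 41800 km².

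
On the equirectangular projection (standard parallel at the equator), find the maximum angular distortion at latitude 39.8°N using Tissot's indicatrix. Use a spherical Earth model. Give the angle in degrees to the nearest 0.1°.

15.1°

For the equirectangular projection with φ₀ = 0 (plate carrée), h = 1 along meridians and k = sec φ along parallels.
At 39.8°: h = 1.000, k = 1.302; principal scales a = 1.302, b = 1.000.
sin(ω/2) = (a − b)/(a + b) = 0.3016/2.302 = 0.1310, so ω = 2 arcsin(0.1310) ≈ 15.1°.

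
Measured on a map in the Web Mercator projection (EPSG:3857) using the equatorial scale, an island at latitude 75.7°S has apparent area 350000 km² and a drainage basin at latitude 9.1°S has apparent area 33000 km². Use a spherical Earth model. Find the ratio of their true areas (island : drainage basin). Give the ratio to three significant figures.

0.664

On Mercator the areal scale is sec²φ, so true area = apparent × cos²φ.
True area of island: 350000 × cos²(75.7°) = 350000 × 0.06101 = 21350 km².
True area of drainage basin: 33000 × cos²(9.1°) = 33000 × 0.9750 = 32170 km².
Ratio = 21350 / 32170 ≈ 0.664.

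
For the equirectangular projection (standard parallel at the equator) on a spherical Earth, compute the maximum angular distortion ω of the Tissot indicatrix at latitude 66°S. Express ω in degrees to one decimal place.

49.9°

For the equirectangular projection with φ₀ = 0 (plate carrée), h = 1 along meridians and k = sec φ along parallels.
At 66°: h = 1.000, k = 2.459; principal scales a = 2.459, b = 1.000.
sin(ω/2) = (a − b)/(a + b) = 1.459/3.459 = 0.4217, so ω = 2 arcsin(0.4217) ≈ 49.9°.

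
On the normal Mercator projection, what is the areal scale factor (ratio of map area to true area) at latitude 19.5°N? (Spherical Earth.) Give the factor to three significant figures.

1.13

For Mercator, h = k = sec φ (a conformal cylindrical projection has a single point scale, 1/cos φ).
Areal scale = k² = sec²φ = 1/cos²(19.5°) = 1/0.9426² = 1.125.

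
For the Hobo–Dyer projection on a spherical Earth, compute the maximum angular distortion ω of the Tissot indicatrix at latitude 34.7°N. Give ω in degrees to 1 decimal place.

4.1°

The Hobo–Dyer projection is cylindrical equal-area with φ₀ = 37.5°. For cylindrical equal-area with standard parallel φ₀, h = cos φ / cos φ₀ and k = cos φ₀ / cos φ, so h·k = 1.
At 34.7°: h = 1.036, k = 0.9650; principal scales a = 1.036, b = 0.9650.
sin(ω/2) = (a − b)/(a + b) = 0.07131/2.001 = 0.03563, so ω = 2 arcsin(0.03563) ≈ 4.1°.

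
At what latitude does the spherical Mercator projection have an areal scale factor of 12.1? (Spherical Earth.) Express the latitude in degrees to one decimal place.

Mercator areal scale is sec²φ.
sec²φ = 12.1  ⇒  cos²φ = 0.08264  ⇒  cos φ = 0.2875.
φ = arccos(0.2875) ≈ 73.3°.

73.3°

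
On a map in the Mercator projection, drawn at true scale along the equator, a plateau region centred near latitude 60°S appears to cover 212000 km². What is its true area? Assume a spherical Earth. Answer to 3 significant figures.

53000 km²

For Mercator, h = k = sec φ (a conformal cylindrical projection has a single point scale, 1/cos φ).
Areal scale = k² = sec²φ = 1/cos²(60°) = 1/0.5000² = 4.000.
True area = apparent / (areal scale) = 212000 / 4.000 ≈ 53000 km².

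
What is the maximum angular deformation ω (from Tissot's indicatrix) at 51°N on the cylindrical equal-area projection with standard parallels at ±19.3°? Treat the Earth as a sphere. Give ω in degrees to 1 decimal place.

45.2°

Cylindrical equal-area (φ₀ = 19.3°): h = cos φ / cos 19.3° along meridians, k = cos 19.3° / cos φ along parallels; h·k = 1.
At 51°: h = 0.6668, k = 1.500; principal scales a = 1.500, b = 0.6668.
sin(ω/2) = (a − b)/(a + b) = 0.8329/2.167 = 0.3845, so ω = 2 arcsin(0.3845) ≈ 45.2°.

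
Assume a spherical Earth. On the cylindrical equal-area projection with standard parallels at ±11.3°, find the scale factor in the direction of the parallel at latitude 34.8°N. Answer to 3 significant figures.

1.19

A cylindrical equal-area projection with standard parallel φ₀ has meridian scale h = cos φ / cos φ₀ and parallel scale k = cos φ₀ / cos φ (so areas are preserved, h·k = 1).
k = cos 11.3° / cos 34.8° = 0.9806/0.8211 = 1.194.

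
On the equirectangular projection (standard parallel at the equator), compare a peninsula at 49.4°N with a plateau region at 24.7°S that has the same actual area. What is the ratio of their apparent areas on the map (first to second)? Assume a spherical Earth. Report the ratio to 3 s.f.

Plate carrée maps x = Rλ, y = Rφ. The meridian scale is h = 1 and the parallel scale is k = 1/cos φ = sec φ.
Areal scale at 49.4°: h·k = 1.000 × 1.537 = 1.537.
Areal scale at 24.7°: h·k = 1.000 × 1.101 = 1.101.
Ratio = 1.537/1.101 ≈ 1.40.

1.40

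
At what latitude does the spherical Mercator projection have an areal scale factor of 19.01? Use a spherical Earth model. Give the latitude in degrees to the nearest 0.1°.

76.7°

Mercator areal scale is sec²φ.
sec²φ = 19.01  ⇒  cos²φ = 0.05260  ⇒  cos φ = 0.2294.
φ = arccos(0.2294) ≈ 76.7°.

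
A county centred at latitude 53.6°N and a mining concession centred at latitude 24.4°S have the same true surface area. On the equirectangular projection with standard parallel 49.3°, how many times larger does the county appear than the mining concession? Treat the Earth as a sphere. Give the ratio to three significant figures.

1.53

In the equirectangular projection with standard parallel φ₀ = 49.3° (x = Rλ cos φ₀, y = Rφ), meridians are true-scale (h = 1) and the parallel scale is k = cos φ₀ / cos φ.
Areal scale at 53.6°: h·k = 1.000 × 1.099 = 1.099.
Areal scale at 24.4°: h·k = 1.000 × 0.7161 = 0.7161.
Ratio = 1.099/0.7161 ≈ 1.53.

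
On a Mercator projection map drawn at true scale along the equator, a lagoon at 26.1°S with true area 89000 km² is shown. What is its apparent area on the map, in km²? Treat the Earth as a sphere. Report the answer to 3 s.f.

The Mercator projection is conformal; its linear scale factor is the same in every direction and equals sec φ = 1/cos φ.
Areal scale = k² = sec²φ = 1/cos²(26.1°) = 1/0.8980² = 1.240.
Apparent area = 89000 × 1.240 ≈ 110000 km².

110000 km²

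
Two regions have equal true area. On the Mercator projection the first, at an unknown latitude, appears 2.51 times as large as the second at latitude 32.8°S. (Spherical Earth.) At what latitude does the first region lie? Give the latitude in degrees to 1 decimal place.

For equal true areas on Mercator, apparent areas scale as sec²φ, so the ratio is cos²φ₂ / cos²φ₁.
cos²φ₂ / cos²φ₁ = 2.51  ⇒  cos φ₁ = cos 32.8° / √2.51 = 0.8406/1.584 = 0.5306.
φ₁ = arccos(0.5306) ≈ 58.0°.

58.0°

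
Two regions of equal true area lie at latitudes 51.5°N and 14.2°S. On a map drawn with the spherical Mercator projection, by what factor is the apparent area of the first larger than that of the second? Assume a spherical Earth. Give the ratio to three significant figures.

On Mercator, area is exaggerated by sec²φ = 1/cos²φ.
At 51.5°: sec²(51.5°) = 1/0.6225² = 2.580.
At 14.2°: sec²(14.2°) = 1/0.9694² = 1.064.
Ratio = 2.580/1.064 = cos²(14.2°)/cos²(51.5°) ≈ 2.43.

2.43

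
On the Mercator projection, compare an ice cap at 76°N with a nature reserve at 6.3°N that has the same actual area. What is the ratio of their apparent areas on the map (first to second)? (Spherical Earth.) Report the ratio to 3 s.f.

16.9

On Mercator, area is exaggerated by sec²φ = 1/cos²φ.
At 76°: sec²(76°) = 1/0.2419² = 17.09.
At 6.3°: sec²(6.3°) = 1/0.9940² = 1.012.
Ratio = 17.09/1.012 = cos²(6.3°)/cos²(76°) ≈ 16.9.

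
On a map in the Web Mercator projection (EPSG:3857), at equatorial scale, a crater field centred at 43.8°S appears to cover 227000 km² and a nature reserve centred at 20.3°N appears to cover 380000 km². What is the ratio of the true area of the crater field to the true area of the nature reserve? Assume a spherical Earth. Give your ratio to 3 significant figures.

On Mercator the areal scale is sec²φ, so true area = apparent × cos²φ.
True area of crater field: 227000 × cos²(43.8°) = 227000 × 0.5209 = 118300 km².
True area of nature reserve: 380000 × cos²(20.3°) = 380000 × 0.8796 = 334300 km².
Ratio = 118300 / 334300 ≈ 0.354.

0.354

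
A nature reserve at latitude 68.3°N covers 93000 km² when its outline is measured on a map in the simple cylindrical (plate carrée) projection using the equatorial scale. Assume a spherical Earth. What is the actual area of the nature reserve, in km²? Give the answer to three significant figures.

Plate carrée maps x = Rλ, y = Rφ. The meridian scale is h = 1 and the parallel scale is k = 1/cos φ = sec φ.
Areal scale = h·k = 1 × sec φ; at 68.3°, h = 1.000, k = 2.705, so h·k = 2.705.
True area = apparent / (areal scale) = 93000 / 2.705 ≈ 34400 km².

34400 km²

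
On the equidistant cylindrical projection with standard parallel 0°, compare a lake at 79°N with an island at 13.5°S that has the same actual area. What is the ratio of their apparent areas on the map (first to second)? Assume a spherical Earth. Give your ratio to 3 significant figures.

Plate carrée maps x = Rλ, y = Rφ. The meridian scale is h = 1 and the parallel scale is k = 1/cos φ = sec φ.
Areal scale at 79°: h·k = 1.000 × 5.241 = 5.241.
Areal scale at 13.5°: h·k = 1.000 × 1.028 = 1.028.
Ratio = 5.241/1.028 ≈ 5.10.

5.10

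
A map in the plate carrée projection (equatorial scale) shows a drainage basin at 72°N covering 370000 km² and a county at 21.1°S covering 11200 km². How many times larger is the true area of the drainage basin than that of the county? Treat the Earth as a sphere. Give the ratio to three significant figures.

10.9

Plate carrée has h = 1 and k = sec φ, giving areal scale sec φ; true area = (apparent area) · cos φ.
True area of drainage basin: 370000 × cos(72°) = 370000 × 0.3090 = 114300 km².
True area of county: 11200 × cos(21.1°) = 11200 × 0.9330 = 10450 km².
Ratio = 114300 / 10450 ≈ 10.9.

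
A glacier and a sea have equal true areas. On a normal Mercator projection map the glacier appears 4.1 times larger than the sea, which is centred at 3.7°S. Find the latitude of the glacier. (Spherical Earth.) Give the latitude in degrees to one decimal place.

60.5°

Mercator areal scale is sec²φ, so apparent-area ratio = sec²φ₁ / sec²φ₂ = cos²φ₂ / cos²φ₁.
cos²φ₂ / cos²φ₁ = 4.1  ⇒  cos φ₁ = cos 3.7° / √4.1 = 0.9979/2.025 = 0.4928.
φ₁ = arccos(0.4928) ≈ 60.5°.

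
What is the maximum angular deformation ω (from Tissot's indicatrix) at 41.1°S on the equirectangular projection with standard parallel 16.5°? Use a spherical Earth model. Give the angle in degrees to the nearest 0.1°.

13.8°

The equidistant cylindrical projection with φ₀ = 16.5° has h = 1 (meridians true) and k = cos φ₀ / cos φ along parallels.
At 41.1°: h = 1.000, k = 1.272; principal scales a = 1.272, b = 1.000.
sin(ω/2) = (a − b)/(a + b) = 0.2724/2.272 = 0.1199, so ω = 2 arcsin(0.1199) ≈ 13.8°.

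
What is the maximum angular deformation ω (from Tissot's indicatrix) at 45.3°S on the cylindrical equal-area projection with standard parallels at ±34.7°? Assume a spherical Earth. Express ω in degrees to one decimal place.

17.8°

A cylindrical equal-area projection with standard parallel φ₀ has meridian scale h = cos φ / cos φ₀ and parallel scale k = cos φ₀ / cos φ (so areas are preserved, h·k = 1).
At 45.3°: h = 0.8556, k = 1.169; principal scales a = 1.169, b = 0.8556.
sin(ω/2) = (a − b)/(a + b) = 0.3133/2.024 = 0.1547, so ω = 2 arcsin(0.1547) ≈ 17.8°.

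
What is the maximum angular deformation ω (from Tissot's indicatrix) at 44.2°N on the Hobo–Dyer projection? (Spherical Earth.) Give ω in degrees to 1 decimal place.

11.6°

The Hobo–Dyer projection is cylindrical equal-area with φ₀ = 37.5°. A cylindrical equal-area projection with standard parallel φ₀ has meridian scale h = cos φ / cos φ₀ and parallel scale k = cos φ₀ / cos φ (so areas are preserved, h·k = 1).
At 44.2°: h = 0.9036, k = 1.107; principal scales a = 1.107, b = 0.9036.
sin(ω/2) = (a − b)/(a + b) = 0.2030/2.010 = 0.1010, so ω = 2 arcsin(0.1010) ≈ 11.6°.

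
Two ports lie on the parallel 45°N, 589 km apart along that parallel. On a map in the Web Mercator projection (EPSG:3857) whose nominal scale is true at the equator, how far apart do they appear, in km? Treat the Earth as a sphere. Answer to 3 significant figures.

833 km

Mercator is conformal, so the point scale is isotropic: h = k = sec φ = 1/cos φ.
Along the parallel, k = sec 45° = 1/0.7071 = 1.414.
Map distance = 589 × 1.414 ≈ 833 km.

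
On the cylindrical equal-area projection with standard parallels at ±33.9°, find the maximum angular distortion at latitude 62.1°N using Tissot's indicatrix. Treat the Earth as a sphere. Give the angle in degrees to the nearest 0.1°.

62.3°

Cylindrical equal-area (φ₀ = 33.9°): h = cos φ / cos 33.9° along meridians, k = cos 33.9° / cos φ along parallels; h·k = 1.
At 62.1°: h = 0.5638, k = 1.774; principal scales a = 1.774, b = 0.5638.
sin(ω/2) = (a − b)/(a + b) = 1.210/2.338 = 0.5176, so ω = 2 arcsin(0.5176) ≈ 62.3°.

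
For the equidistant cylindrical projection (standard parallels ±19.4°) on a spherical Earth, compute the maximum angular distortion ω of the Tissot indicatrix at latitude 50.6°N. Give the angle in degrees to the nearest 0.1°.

22.5°

With standard parallel φ₀ = 19.4°, the equirectangular projection gives x = Rλ cos φ₀, y = Rφ, so h = 1 and k = cos 19.4° / cos φ.
At 50.6°: h = 1.000, k = 1.486; principal scales a = 1.486, b = 1.000.
sin(ω/2) = (a − b)/(a + b) = 0.4860/2.486 = 0.1955, so ω = 2 arcsin(0.1955) ≈ 22.5°.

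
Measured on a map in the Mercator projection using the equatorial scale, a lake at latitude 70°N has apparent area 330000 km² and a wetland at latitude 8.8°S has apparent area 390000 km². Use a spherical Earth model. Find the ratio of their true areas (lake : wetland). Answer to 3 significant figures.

0.101

On Mercator the areal scale is sec²φ, so true area = apparent × cos²φ.
True area of lake: 330000 × cos²(70°) = 330000 × 0.1170 = 38600 km².
True area of wetland: 390000 × cos²(8.8°) = 390000 × 0.9766 = 380900 km².
Ratio = 38600 / 380900 ≈ 0.101.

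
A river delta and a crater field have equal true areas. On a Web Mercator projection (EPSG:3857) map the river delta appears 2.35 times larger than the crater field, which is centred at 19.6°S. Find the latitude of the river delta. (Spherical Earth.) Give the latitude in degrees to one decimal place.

52.1°

For equal true areas on Mercator, apparent areas scale as sec²φ, so the ratio is cos²φ₂ / cos²φ₁.
cos²φ₂ / cos²φ₁ = 2.35  ⇒  cos φ₁ = cos 19.6° / √2.35 = 0.9421/1.533 = 0.6145.
φ₁ = arccos(0.6145) ≈ 52.1°.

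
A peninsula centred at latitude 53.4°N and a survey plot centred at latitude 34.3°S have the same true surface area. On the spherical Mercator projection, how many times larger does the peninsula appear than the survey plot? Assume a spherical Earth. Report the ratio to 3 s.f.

1.92

On Mercator, area is exaggerated by sec²φ = 1/cos²φ.
At 53.4°: sec²(53.4°) = 1/0.5962² = 2.813.
At 34.3°: sec²(34.3°) = 1/0.8261² = 1.465.
Ratio = 2.813/1.465 = cos²(34.3°)/cos²(53.4°) ≈ 1.92.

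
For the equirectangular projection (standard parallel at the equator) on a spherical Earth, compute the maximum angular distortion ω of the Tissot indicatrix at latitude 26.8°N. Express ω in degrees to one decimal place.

6.5°

In the plate carrée (x = Rλ, y = Rφ), meridians are true-scale (h = 1) and parallels are stretched by k = sec φ.
At 26.8°: h = 1.000, k = 1.120; principal scales a = 1.120, b = 1.000.
sin(ω/2) = (a − b)/(a + b) = 0.1203/2.120 = 0.05676, so ω = 2 arcsin(0.05676) ≈ 6.5°.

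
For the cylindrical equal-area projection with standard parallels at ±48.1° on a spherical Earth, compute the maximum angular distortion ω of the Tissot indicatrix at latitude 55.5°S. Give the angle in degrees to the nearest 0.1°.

18.8°

For cylindrical equal-area with standard parallel φ₀, h = cos φ / cos φ₀ and k = cos φ₀ / cos φ, so h·k = 1.
At 55.5°: h = 0.8481, k = 1.179; principal scales a = 1.179, b = 0.8481.
sin(ω/2) = (a − b)/(a + b) = 0.3309/2.027 = 0.1633, so ω = 2 arcsin(0.1633) ≈ 18.8°.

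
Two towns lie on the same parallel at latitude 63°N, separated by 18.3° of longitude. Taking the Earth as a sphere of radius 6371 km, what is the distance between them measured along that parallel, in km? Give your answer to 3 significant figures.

924 km

Arc length along a parallel = R cos φ · Δλ (with Δλ in radians).
= 6371 × cos 63° × (18.3° × π/180) = 6371 × 0.4540 × 0.3194 ≈ 924 km.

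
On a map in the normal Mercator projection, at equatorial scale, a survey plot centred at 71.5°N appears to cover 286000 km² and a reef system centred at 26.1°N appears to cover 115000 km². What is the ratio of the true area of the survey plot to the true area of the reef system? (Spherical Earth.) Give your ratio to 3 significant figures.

Mercator's areal exaggeration is sec²φ; hence true area = (apparent area) · cos²φ.
True area of survey plot: 286000 × cos²(71.5°) = 286000 × 0.1007 = 28800 km².
True area of reef system: 115000 × cos²(26.1°) = 115000 × 0.8065 = 92740 km².
Ratio = 28800 / 92740 ≈ 0.310.

0.310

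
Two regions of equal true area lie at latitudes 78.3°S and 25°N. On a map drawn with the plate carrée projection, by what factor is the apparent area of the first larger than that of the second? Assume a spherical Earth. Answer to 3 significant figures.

For the equirectangular projection with φ₀ = 0 (plate carrée), h = 1 along meridians and k = sec φ along parallels.
Areal scale at 78.3°: h·k = 1.000 × 4.931 = 4.931.
Areal scale at 25°: h·k = 1.000 × 1.103 = 1.103.
Ratio = 4.931/1.103 ≈ 4.47.

4.47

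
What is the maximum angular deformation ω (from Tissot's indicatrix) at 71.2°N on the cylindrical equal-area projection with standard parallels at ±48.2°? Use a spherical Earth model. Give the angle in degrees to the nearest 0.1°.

Cylindrical equal-area (φ₀ = 48.2°): h = cos φ / cos 48.2° along meridians, k = cos 48.2° / cos φ along parallels; h·k = 1.
At 71.2°: h = 0.4835, k = 2.068; principal scales a = 2.068, b = 0.4835.
sin(ω/2) = (a − b)/(a + b) = 1.585/2.552 = 0.6210, so ω = 2 arcsin(0.6210) ≈ 76.8°.

76.8°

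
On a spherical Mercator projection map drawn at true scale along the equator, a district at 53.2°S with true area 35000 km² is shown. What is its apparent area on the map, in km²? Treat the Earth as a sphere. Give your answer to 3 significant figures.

97500 km²

Mercator is conformal, so the point scale is isotropic: h = k = sec φ = 1/cos φ.
Areal scale = k² = sec²φ = 1/cos²(53.2°) = 1/0.5990² = 2.787.
Apparent area = 35000 × 2.787 ≈ 97500 km².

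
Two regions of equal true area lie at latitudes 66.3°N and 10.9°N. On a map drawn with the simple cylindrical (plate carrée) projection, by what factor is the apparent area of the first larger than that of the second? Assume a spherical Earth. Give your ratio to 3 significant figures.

2.44

In the plate carrée (x = Rλ, y = Rφ), meridians are true-scale (h = 1) and parallels are stretched by k = sec φ.
Areal scale at 66.3°: h·k = 1.000 × 2.488 = 2.488.
Areal scale at 10.9°: h·k = 1.000 × 1.018 = 1.018.
Ratio = 2.488/1.018 ≈ 2.44.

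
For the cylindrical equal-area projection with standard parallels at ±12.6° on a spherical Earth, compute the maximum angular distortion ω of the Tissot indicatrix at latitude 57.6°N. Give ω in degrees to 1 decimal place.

64.9°

Cylindrical equal-area (φ₀ = 12.6°): h = cos φ / cos 12.6° along meridians, k = cos 12.6° / cos φ along parallels; h·k = 1.
At 57.6°: h = 0.5490, k = 1.821; principal scales a = 1.821, b = 0.5490.
sin(ω/2) = (a − b)/(a + b) = 1.272/2.370 = 0.5367, so ω = 2 arcsin(0.5367) ≈ 64.9°.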